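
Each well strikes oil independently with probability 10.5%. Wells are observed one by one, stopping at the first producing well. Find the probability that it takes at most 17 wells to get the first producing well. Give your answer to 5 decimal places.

Y = number of wells to the first success; geometric, p = 0.105.
P(Y ≤ 17) = 1 − (1−p)^17 = 1 − 0.1517021 = 0.8482979

0.84830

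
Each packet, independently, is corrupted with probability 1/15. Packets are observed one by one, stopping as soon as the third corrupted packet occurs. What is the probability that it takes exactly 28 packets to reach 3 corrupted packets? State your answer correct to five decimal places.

Y = trial on which the third success occurs; negative binomial, r=3, p=0.066667.
P(Y=28) = C(27,2) · p^3 · (1−p)^25
= 351 · 0.0002963 · 0.1782 = 0.0185333

0.01853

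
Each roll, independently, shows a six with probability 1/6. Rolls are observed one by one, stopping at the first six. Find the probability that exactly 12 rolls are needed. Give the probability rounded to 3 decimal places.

0.022

Geometric (trials to first success), p = 0.166667.
P(Y = 12) = (1−p)^11 · p = 0.13459 · 0.166667 = 0.02243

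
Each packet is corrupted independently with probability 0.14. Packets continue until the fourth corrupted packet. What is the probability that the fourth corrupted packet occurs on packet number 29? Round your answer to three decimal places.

Y = trial on which the fourth success occurs; negative binomial, r=4, p=0.14.
P(Y=29) = C(28,3) · p^4 · (1−p)^25
= 3276 · 0.00038416 · 0.023039 = 0.02899

0.029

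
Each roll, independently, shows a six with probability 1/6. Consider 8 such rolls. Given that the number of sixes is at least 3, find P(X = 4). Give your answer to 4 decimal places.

0.1932

X ~ Binomial(8, 0.166667). Want P(X=4 | X≥3) = P(X=4) / P(X≥3).
P(X=4) = C(8,4)·0.166667^4·0.833333^4 = 0.026048
P(X≥3) = 1 − 0.232568 − 0.372109 − 0.260476 = 0.134847
Ratio = 0.026048 / 0.134847 = 0.193164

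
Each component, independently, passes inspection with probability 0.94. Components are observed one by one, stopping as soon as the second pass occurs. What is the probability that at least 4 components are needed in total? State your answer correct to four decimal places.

0.0104

Needing more than 3 components ⇔ fewer than 2 successes in the first 3. With X ~ Binomial(3, 0.94), P(Y > 3) = P(X ≤ 1).
  k=0: C(3,0)·0.94^0·0.06^3 = 0.000216
  k=1: C(3,1)·0.94^1·0.06^2 = 0.010152
P(X ≤ 1) = 0.010368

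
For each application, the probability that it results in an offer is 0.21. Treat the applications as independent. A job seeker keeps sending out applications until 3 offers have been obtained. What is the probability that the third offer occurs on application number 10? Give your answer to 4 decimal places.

0.0640

Y = trial on which the third success occurs; negative binomial, r=3, p=0.21.
P(Y=10) = C(9,2) · p^3 · (1−p)^7
= 36 · 0.009261 · 0.19204 = 0.064025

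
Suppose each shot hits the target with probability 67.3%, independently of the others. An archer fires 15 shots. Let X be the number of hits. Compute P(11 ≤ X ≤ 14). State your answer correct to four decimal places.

0.4220

X ~ Binomial(15, 0.673); P(11 ≤ X ≤ 14) = Σ C(15,k) p^k (1−p)^(15−k) over k:
  k=11: C(15,11)·0.673^11·0.327^4 = 0.200212
  k=12: C(15,12)·0.673^12·0.327^3 = 0.137352
  k=13: C(15,13)·0.673^13·0.327^2 = 0.065235
  k=14: C(15,14)·0.673^14·0.327^1 = 0.019180
Total = 0.421979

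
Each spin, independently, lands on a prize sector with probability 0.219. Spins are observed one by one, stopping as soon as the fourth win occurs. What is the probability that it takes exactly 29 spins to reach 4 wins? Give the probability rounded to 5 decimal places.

0.01561

Y = trial on which the fourth success occurs; negative binomial, r=4, p=0.219.
P(Y=29) = C(28,3) · p^4 · (1−p)^25
= 3276 · 0.0023003 · 0.0020715 = 0.0156098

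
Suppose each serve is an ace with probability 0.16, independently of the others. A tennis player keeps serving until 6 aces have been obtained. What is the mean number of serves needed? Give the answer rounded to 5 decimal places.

37.50000

Y = total serves until the sixth success; negative binomial with r=6, p=0.16.
E[Y] = r / p = 6 / 0.16 = 37.5000000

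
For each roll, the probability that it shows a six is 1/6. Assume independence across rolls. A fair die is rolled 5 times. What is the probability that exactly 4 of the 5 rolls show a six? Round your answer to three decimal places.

X ~ Binomial(n=5, p=0.166667).
P(X=4) = C(5,4) · p^4 · (1−p)^1
= 5 · 0.0007716 · 0.83333 = 0.00322

0.003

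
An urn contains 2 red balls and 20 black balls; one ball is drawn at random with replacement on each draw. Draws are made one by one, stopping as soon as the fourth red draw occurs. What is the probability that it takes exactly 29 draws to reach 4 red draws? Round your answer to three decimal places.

Y = trial on which the fourth success occurs; negative binomial, r=4, p=0.090909.
P(Y=29) = C(28,3) · p^4 · (1−p)^25
= 3276 · 6.8301e-05 · 0.092296 = 0.02065

0.021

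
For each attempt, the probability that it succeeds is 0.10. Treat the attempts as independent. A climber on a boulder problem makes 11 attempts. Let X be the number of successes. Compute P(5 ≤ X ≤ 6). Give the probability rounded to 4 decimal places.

0.0027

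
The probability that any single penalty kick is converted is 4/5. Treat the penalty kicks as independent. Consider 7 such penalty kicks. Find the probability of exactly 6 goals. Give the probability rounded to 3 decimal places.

X ~ Binomial(n=7, p=0.80).
P(X=6) = C(7,6) · p^6 · (1−p)^1
= 7 · 0.26214 · 0.2 = 0.36700

0.367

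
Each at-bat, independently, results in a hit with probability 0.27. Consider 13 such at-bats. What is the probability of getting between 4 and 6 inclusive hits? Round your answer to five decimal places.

0.44607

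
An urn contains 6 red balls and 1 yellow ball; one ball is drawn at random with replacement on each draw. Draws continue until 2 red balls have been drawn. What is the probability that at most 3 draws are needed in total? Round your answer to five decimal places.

Finishing within 3 draws ⇔ at least 2 successes in the first 3. With X ~ Binomial(3, 0.857143), P(Y ≤ 3) = 1 − P(X ≤ 1).
  k=0: C(3,0)·0.857143^0·0.142857^3 = 0.0029155
  k=1: C(3,1)·0.857143^1·0.142857^2 = 0.0524781
1 − 0.0553936 = 0.9446064

0.94461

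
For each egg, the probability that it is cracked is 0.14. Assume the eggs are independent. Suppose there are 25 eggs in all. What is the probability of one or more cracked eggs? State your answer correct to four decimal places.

P(at least one) = 1 − P(none) = 1 − (1 − 0.14)^25
= 1 − 0.023039 = 0.976961

0.9770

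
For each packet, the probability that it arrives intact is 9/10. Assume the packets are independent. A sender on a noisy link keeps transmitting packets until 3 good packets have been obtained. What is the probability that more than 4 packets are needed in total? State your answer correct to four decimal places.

Needing more than 4 packets ⇔ fewer than 3 successes in the first 4. With X ~ Binomial(4, 0.90), P(Y > 4) = P(X ≤ 2).
  k=0: C(4,0)·0.90^0·0.10^4 = 0.000100
  k=1: C(4,1)·0.90^1·0.10^3 = 0.003600
  k=2: C(4,2)·0.90^2·0.10^2 = 0.048600
P(X ≤ 2) = 0.052300

0.0523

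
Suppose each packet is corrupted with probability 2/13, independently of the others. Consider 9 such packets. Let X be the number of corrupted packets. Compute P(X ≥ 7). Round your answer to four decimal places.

X ~ Binomial(9, 0.153846); P(X ≥ 7) = Σ C(9,k) p^k (1−p)^(9−k) over k:
  k=7: C(9,7)·0.153846^7·0.846154^2 = 0.000053
  k=8: C(9,8)·0.153846^8·0.846154^1 = 0.000002
  k=9: C(9,9)·0.153846^9·0.846154^0 = 0.000000
Total = 0.000055

0.0001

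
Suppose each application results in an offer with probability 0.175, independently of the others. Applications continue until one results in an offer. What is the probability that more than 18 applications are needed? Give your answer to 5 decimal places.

Y = number of applications to the first success; geometric, p = 0.175.
P(Y > 18) = P(first 18 all fail) = (1−p)^18 = 0.0313452

0.03135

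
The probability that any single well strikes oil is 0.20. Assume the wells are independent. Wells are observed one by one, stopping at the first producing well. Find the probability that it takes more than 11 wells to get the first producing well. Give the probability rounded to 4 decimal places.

0.0859

Y = number of wells to the first success; geometric, p = 0.20.
P(Y > 11) = P(first 11 all fail) = (1−p)^11 = 0.085899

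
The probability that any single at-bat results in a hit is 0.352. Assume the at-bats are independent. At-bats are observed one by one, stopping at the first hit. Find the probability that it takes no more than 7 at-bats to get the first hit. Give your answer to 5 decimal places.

0.95202

Y = number of at-bats to the first success; geometric, p = 0.352.
P(Y ≤ 7) = 1 − (1−p)^7 = 1 − 0.0479761 = 0.9520239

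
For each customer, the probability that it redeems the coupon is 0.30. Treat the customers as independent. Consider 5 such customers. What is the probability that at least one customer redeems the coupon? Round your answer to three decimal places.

P(at least one) = 1 − P(none) = 1 − (1 − 0.30)^5
= 1 − 0.16807 = 0.83193

0.832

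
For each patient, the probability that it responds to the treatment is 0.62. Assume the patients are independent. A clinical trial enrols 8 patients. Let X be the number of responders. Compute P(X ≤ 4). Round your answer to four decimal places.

0.3599

X ~ Binomial(8, 0.62); P(X ≤ 4) = Σ C(8,k) p^k (1−p)^(8−k) over k:
  k=0: C(8,0)·0.62^0·0.38^8 = 0.000435
  k=1: C(8,1)·0.62^1·0.38^7 = 0.005675
  k=2: C(8,2)·0.62^2·0.38^6 = 0.032407
  k=3: C(8,3)·0.62^3·0.38^5 = 0.105750
  k=4: C(8,4)·0.62^4·0.38^4 = 0.215675
Total = 0.359942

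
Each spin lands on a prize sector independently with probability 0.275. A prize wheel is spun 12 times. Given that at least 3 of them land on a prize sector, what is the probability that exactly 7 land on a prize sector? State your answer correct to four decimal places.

0.0276

X ~ Binomial(12, 0.275). Want P(X=7 | X≥3) = P(X=7) / P(X≥3).
P(X=7) = C(12,7)·0.275^7·0.725^5 = 0.018869
P(X≥3) = 1 − 0.021089 − 0.095991 − 0.200258 = 0.682662
Ratio = 0.018869 / 0.682662 = 0.027640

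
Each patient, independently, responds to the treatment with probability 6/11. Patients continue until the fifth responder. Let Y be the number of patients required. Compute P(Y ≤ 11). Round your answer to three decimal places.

0.818

Finishing within 11 patients ⇔ at least 5 successes in the first 11. With X ~ Binomial(11, 0.545455), P(Y ≤ 11) = 1 − P(X ≤ 4).
  k=0: C(11,0)·0.545455^0·0.454545^11 = 0.00017
  k=1: C(11,1)·0.545455^1·0.454545^10 = 0.00226
  k=2: C(11,2)·0.545455^2·0.454545^9 = 0.01355
  k=3: C(11,3)·0.545455^3·0.454545^8 = 0.04880
  k=4: C(11,4)·0.545455^4·0.454545^7 = 0.11711
1 − 0.18189 = 0.81811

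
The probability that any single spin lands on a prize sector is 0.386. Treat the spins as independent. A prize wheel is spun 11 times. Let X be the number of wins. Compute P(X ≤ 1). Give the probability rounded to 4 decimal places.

X ~ Binomial(11, 0.386); P(X ≤ 1) = Σ C(11,k) p^k (1−p)^(11−k) over k:
  k=0: C(11,0)·0.386^0·0.614^11 = 0.004676
  k=1: C(11,1)·0.386^1·0.614^10 = 0.032334
Total = 0.037010

0.0370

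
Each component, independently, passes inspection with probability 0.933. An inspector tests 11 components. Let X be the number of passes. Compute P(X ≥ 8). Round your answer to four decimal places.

0.9955

X ~ Binomial(11, 0.933); P(X ≥ 8) = Σ C(11,k) p^k (1−p)^(11−k) over k:
  k=8: C(11,8)·0.933^8·0.067^3 = 0.028495
  k=9: C(11,9)·0.933^9·0.067^2 = 0.132266
  k=10: C(11,10)·0.933^10·0.067^1 = 0.368370
  k=11: C(11,11)·0.933^11·0.067^0 = 0.466335
Total = 0.995465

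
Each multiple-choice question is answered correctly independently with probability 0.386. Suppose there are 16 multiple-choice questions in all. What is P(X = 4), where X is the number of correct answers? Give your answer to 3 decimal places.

0.116

X ~ Binomial(n=16, p=0.386).
P(X=4) = C(16,4) · p^4 · (1−p)^12
= 1820 · 0.0222 · 0.0028709 = 0.11600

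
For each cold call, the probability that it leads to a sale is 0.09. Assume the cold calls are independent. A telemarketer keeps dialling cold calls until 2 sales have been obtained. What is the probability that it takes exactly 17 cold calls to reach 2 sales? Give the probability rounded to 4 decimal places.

Y = trial on which the second success occurs; negative binomial, r=2, p=0.09.
P(Y=17) = C(16,1) · p^2 · (1−p)^15
= 16 · 0.0081 · 0.24301 = 0.031494

0.0315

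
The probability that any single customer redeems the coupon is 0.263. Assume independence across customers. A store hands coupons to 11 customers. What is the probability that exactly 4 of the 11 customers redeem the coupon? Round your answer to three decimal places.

0.186

X ~ Binomial(n=11, p=0.263).
P(X=4) = C(11,4) · p^4 · (1−p)^7
= 330 · 0.0047844 · 0.11811 = 0.18647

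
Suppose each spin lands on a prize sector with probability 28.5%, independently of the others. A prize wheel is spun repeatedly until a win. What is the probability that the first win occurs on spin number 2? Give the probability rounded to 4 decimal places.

0.2038

Geometric (trials to first success), p = 0.285.
P(Y = 2) = (1−p)^1 · p = 0.715 · 0.285 = 0.203775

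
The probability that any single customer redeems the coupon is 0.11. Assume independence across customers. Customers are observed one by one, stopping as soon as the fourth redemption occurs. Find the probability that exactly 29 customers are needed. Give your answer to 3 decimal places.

0.026

Y = trial on which the fourth success occurs; negative binomial, r=4, p=0.11.
P(Y=29) = C(28,3) · p^4 · (1−p)^25
= 3276 · 0.00014641 · 0.054294 = 0.02604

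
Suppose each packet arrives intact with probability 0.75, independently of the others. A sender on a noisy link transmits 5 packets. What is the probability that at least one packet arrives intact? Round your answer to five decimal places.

P(at least one) = 1 − P(none) = 1 − (1 − 0.75)^5
= 1 − 0.0009766 = 0.9990234

0.99902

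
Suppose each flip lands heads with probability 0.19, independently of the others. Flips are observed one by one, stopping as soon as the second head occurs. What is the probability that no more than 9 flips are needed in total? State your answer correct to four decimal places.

Finishing within 9 flips ⇔ at least 2 successes in the first 9. With X ~ Binomial(9, 0.19), P(Y ≤ 9) = 1 − P(X ≤ 1).
  k=0: C(9,0)·0.19^0·0.81^9 = 0.150095
  k=1: C(9,1)·0.19^1·0.81^8 = 0.316866
1 − 0.466961 = 0.533039

0.5330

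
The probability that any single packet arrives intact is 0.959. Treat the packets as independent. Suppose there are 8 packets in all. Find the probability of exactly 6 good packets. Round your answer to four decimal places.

0.0366

X ~ Binomial(n=8, p=0.959).
P(X=6) = C(8,6) · p^6 · (1−p)^2
= 28 · 0.77788 · 0.001681 = 0.036613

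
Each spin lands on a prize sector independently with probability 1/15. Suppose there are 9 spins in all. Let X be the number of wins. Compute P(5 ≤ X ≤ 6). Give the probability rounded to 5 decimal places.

X ~ Binomial(9, 0.066667); P(5 ≤ X ≤ 6) = Σ C(9,k) p^k (1−p)^(9−k) over k:
  k=5: C(9,5)·0.066667^5·0.933333^4 = 0.0001259
  k=6: C(9,6)·0.066667^6·0.933333^3 = 0.0000060
Total = 0.0001319

0.00013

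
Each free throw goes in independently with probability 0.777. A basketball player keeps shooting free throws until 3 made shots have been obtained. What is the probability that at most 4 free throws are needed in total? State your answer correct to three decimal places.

Finishing within 4 free throws ⇔ at least 3 successes in the first 4. With X ~ Binomial(4, 0.777), P(Y ≤ 4) = 1 − P(X ≤ 2).
  k=0: C(4,0)·0.777^0·0.223^4 = 0.00247
  k=1: C(4,1)·0.777^1·0.223^3 = 0.03447
  k=2: C(4,2)·0.777^2·0.223^2 = 0.18014
1 − 0.21708 = 0.78292

0.783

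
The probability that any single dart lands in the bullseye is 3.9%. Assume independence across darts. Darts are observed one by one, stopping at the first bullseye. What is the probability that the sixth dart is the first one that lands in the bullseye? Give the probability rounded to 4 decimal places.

Geometric (trials to first success), p = 0.039.
P(Y = 6) = (1−p)^5 · p = 0.81963 · 0.039 = 0.031966

0.0320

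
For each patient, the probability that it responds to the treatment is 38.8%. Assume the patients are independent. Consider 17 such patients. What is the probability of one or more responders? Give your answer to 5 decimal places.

0.99976

P(at least one) = 1 − P(none) = 1 − (1 − 0.388)^17
= 1 − 0.0002370 = 0.9997630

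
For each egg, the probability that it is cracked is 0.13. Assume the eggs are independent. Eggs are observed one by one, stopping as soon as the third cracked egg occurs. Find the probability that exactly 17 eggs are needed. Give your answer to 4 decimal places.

Y = trial on which the third success occurs; negative binomial, r=3, p=0.13.
P(Y=17) = C(16,2) · p^3 · (1−p)^14
= 120 · 0.002197 · 0.14232 = 0.037522

0.0375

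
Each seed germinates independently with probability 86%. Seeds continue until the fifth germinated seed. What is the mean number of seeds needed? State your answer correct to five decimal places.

Y = total seeds until the fifth success; negative binomial with r=5, p=0.86.
E[Y] = r / p = 5 / 0.86 = 5.8139535

5.81395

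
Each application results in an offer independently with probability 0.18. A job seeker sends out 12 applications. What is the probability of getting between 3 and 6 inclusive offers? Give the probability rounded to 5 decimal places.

0.36814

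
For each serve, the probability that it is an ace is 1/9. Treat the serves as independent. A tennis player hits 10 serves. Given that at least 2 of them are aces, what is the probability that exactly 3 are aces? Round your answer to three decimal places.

0.235

X ~ Binomial(10, 0.111111). Want P(X=3 | X≥2) = P(X=3) / P(X≥2).
P(X=3) = C(10,3)·0.111111^3·0.888889^7 = 0.07217
P(X≥2) = 1 − 0.30795 − 0.38493 = 0.30712
Ratio = 0.07217 / 0.30712 = 0.23500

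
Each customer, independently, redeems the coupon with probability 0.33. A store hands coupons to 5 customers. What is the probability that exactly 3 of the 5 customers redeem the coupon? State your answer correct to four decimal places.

X ~ Binomial(n=5, p=0.33).
P(X=3) = C(5,3) · p^3 · (1−p)^2
= 10 · 0.035937 · 0.4489 = 0.161321

0.1613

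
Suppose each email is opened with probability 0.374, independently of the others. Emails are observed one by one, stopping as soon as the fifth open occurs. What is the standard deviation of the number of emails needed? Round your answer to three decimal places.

Y = total emails until the fifth success; negative binomial with r=5, p=0.374.
SD(Y) = √[r(1−p)/p²] = √(22.37696) = 4.73043

4.730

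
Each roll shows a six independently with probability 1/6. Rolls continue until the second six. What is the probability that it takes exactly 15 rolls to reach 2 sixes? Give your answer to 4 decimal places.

Y = trial on which the second success occurs; negative binomial, r=2, p=0.166667.
P(Y=15) = C(14,1) · p^2 · (1−p)^13
= 14 · 0.027778 · 0.093464 = 0.036347

0.0363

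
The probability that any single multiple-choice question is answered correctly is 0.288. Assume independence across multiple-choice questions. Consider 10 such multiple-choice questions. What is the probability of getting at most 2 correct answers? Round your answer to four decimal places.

0.4154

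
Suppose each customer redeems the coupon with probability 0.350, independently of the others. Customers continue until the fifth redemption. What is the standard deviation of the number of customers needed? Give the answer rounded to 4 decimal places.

Y = total customers until the fifth success; negative binomial with r=5, p=0.35.
SD(Y) = √[r(1−p)/p²] = √(26.530612) = 5.150788

5.1508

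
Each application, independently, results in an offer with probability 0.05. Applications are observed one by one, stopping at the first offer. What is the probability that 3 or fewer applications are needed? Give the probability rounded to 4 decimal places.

0.1426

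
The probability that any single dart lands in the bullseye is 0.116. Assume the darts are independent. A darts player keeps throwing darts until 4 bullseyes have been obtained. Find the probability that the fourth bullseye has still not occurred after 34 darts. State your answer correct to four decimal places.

0.4329

Needing more than 34 darts ⇔ fewer than 4 successes in the first 34. With X ~ Binomial(34, 0.116), P(Y > 34) = P(X ≤ 3).
  k=0: C(34,0)·0.116^0·0.884^34 = 0.015114
  k=1: C(34,1)·0.116^1·0.884^33 = 0.067431
  k=2: C(34,2)·0.116^2·0.884^32 = 0.145999
  k=3: C(34,3)·0.116^3·0.884^31 = 0.204355
P(X ≤ 3) = 0.432900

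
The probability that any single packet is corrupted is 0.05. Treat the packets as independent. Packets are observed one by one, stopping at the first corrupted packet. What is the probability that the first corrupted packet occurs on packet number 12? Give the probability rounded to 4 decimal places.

0.0284

Geometric (trials to first success), p = 0.05.
P(Y = 12) = (1−p)^11 · p = 0.5688 · 0.05 = 0.028440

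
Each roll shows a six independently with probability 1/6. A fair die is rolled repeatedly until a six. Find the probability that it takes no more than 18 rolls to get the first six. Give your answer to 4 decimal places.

0.9624

Y = number of rolls to the first success; geometric, p = 0.166667.
P(Y ≤ 18) = 1 − (1−p)^18 = 1 − 0.037561 = 0.962439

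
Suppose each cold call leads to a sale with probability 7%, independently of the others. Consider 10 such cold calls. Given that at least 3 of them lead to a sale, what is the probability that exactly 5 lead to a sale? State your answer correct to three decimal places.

X ~ Binomial(10, 0.07). Want P(X=5 | X≥3) = P(X=5) / P(X≥3).
P(X=5) = C(10,5)·0.07^5·0.93^5 = 0.00029
P(X≥3) = 1 − 0.48398 − 0.36429 − 0.12339 = 0.02834
Ratio = 0.00029 / 0.02834 = 0.01040

0.010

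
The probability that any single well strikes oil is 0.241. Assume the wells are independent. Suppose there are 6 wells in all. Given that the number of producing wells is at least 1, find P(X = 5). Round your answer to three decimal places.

X ~ Binomial(6, 0.241). Want P(X=5 | X≥1) = P(X=5) / P(X≥1).
P(X=5) = C(6,5)·0.241^5·0.759^1 = 0.00370
P(X≥1) = 1 − 0.19118 = 0.80882
Ratio = 0.00370 / 0.80882 = 0.00458

0.005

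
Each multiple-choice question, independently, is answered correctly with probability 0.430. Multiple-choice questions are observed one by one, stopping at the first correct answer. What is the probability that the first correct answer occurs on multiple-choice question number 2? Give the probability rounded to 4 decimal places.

Geometric (trials to first success), p = 0.43.
P(Y = 2) = (1−p)^1 · p = 0.57 · 0.43 = 0.245100

0.2451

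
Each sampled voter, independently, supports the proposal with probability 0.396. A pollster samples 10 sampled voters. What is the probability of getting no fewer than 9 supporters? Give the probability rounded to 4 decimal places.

0.0015

X ~ Binomial(10, 0.396); P(X ≥ 9) = Σ C(10,k) p^k (1−p)^(10−k) over k:
  k=9: C(10,9)·0.396^9·0.604^1 = 0.001446
  k=10: C(10,10)·0.396^10·0.604^0 = 0.000095
Total = 0.001541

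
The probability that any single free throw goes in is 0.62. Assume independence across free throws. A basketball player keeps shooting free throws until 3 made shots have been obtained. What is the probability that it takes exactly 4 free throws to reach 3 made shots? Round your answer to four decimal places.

Y = trial on which the third success occurs; negative binomial, r=3, p=0.62.
P(Y=4) = C(3,2) · p^3 · (1−p)^1
= 3 · 0.23833 · 0.38 = 0.271694

0.2717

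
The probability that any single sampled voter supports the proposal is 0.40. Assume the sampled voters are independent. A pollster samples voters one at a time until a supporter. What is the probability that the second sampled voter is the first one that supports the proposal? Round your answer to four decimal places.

0.2400

Geometric (trials to first success), p = 0.40.
P(Y = 2) = (1−p)^1 · p = 0.6 · 0.40 = 0.240000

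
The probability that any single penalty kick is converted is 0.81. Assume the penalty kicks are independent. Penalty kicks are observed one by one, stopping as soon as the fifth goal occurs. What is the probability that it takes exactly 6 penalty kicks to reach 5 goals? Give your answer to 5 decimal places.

0.33124

Y = trial on which the fifth success occurs; negative binomial, r=5, p=0.81.
P(Y=6) = C(5,4) · p^5 · (1−p)^1
= 5 · 0.34868 · 0.19 = 0.3312445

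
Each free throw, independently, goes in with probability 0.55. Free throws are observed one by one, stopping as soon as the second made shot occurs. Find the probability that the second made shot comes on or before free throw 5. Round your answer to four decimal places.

0.8688

Finishing within 5 free throws ⇔ at least 2 successes in the first 5. With X ~ Binomial(5, 0.55), P(Y ≤ 5) = 1 − P(X ≤ 1).
  k=0: C(5,0)·0.55^0·0.45^5 = 0.018453
  k=1: C(5,1)·0.55^1·0.45^4 = 0.112767
1 − 0.131220 = 0.868780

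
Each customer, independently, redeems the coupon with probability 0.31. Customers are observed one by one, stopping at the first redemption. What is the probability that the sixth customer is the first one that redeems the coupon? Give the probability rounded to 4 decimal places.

Geometric (trials to first success), p = 0.31.
P(Y = 6) = (1−p)^5 · p = 0.1564 · 0.31 = 0.048485

0.0485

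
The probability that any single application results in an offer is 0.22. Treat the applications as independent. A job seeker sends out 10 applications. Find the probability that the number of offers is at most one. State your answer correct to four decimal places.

X ~ Binomial(10, 0.22); P(X ≤ 1) = Σ C(10,k) p^k (1−p)^(10−k) over k:
  k=0: C(10,0)·0.22^0·0.78^10 = 0.083358
  k=1: C(10,1)·0.22^1·0.78^9 = 0.235112
Total = 0.318469

0.3185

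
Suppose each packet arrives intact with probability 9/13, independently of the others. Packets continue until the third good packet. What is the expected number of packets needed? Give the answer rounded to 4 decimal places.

4.3333

Y = total packets until the third success; negative binomial with r=3, p=0.692308.
E[Y] = r / p = 3 / 0.692308 = 4.333333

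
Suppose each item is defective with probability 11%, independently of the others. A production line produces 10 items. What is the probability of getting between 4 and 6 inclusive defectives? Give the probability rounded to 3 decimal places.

X ~ Binomial(10, 0.11); P(4 ≤ X ≤ 6) = Σ C(10,k) p^k (1−p)^(10−k) over k:
  k=4: C(10,4)·0.11^4·0.89^6 = 0.01528
  k=5: C(10,5)·0.11^5·0.89^5 = 0.00227
  k=6: C(10,6)·0.11^6·0.89^4 = 0.00023
Total = 0.01778

0.018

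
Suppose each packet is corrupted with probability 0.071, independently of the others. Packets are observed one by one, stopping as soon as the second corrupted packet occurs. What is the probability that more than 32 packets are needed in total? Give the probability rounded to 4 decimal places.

Needing more than 32 packets ⇔ fewer than 2 successes in the first 32. With X ~ Binomial(32, 0.071), P(Y > 32) = P(X ≤ 1).
  k=0: C(32,0)·0.071^0·0.929^32 = 0.094733
  k=1: C(32,1)·0.071^1·0.929^31 = 0.231684
P(X ≤ 1) = 0.326417

0.3264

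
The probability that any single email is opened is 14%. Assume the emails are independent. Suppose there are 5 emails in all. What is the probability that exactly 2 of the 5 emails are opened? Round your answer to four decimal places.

X ~ Binomial(n=5, p=0.14).
P(X=2) = C(5,2) · p^2 · (1−p)^3
= 10 · 0.0196 · 0.63606 = 0.124667

0.1247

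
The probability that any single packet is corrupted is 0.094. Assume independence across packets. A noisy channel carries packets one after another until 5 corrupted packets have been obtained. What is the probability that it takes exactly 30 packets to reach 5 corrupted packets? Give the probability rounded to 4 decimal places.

Y = trial on which the fifth success occurs; negative binomial, r=5, p=0.094.
P(Y=30) = C(29,4) · p^5 · (1−p)^25
= 23751 · 7.339e-06 · 0.084763 = 0.014775

0.0148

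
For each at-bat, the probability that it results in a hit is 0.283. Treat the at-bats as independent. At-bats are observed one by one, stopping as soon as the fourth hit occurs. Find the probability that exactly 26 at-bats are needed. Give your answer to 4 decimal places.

Y = trial on which the fourth success occurs; negative binomial, r=4, p=0.283.
P(Y=26) = C(25,3) · p^4 · (1−p)^22
= 2300 · 0.0064142 · 0.00066286 = 0.009779

0.0098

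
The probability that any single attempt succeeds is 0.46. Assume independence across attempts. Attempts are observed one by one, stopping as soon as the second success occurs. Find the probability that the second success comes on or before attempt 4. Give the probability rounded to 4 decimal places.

0.6252

Finishing within 4 attempts ⇔ at least 2 successes in the first 4. With X ~ Binomial(4, 0.46), P(Y ≤ 4) = 1 − P(X ≤ 1).
  k=0: C(4,0)·0.46^0·0.54^4 = 0.085031
  k=1: C(4,1)·0.46^1·0.54^3 = 0.289734
1 − 0.374764 = 0.625236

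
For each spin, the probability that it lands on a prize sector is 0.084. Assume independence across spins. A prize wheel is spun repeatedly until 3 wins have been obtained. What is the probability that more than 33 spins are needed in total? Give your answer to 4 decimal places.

0.4680

Needing more than 33 spins ⇔ fewer than 3 successes in the first 33. With X ~ Binomial(33, 0.084), P(Y > 33) = P(X ≤ 2).
  k=0: C(33,0)·0.084^0·0.916^33 = 0.055278
  k=1: C(33,1)·0.084^1·0.916^32 = 0.167282
  k=2: C(33,2)·0.084^2·0.916^31 = 0.245444
P(X ≤ 2) = 0.468003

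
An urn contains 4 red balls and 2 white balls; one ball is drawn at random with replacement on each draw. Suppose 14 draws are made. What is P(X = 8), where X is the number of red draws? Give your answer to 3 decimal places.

0.161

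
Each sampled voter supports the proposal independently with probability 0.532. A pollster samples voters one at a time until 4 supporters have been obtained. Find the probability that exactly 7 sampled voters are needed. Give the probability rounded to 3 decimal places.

Y = trial on which the fourth success occurs; negative binomial, r=4, p=0.532.
P(Y=7) = C(6,3) · p^4 · (1−p)^3
= 20 · 0.080103 · 0.1025 = 0.16422

0.164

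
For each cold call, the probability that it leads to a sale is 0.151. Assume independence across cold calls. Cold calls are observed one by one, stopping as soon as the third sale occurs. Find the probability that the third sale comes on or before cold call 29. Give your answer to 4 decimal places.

0.8351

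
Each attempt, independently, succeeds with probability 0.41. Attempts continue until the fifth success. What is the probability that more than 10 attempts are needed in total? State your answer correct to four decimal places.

0.6078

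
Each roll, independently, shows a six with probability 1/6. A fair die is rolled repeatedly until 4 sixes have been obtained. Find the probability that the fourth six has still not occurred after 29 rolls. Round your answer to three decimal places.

0.264

Needing more than 29 rolls ⇔ fewer than 4 successes in the first 29. With X ~ Binomial(29, 0.166667), P(Y > 29) = P(X ≤ 3).
  k=0: C(29,0)·0.166667^0·0.833333^29 = 0.00506
  k=1: C(29,1)·0.166667^1·0.833333^28 = 0.02932
  k=2: C(29,2)·0.166667^2·0.833333^27 = 0.08210
  k=3: C(29,3)·0.166667^3·0.833333^26 = 0.14778
P(X ≤ 3) = 0.26425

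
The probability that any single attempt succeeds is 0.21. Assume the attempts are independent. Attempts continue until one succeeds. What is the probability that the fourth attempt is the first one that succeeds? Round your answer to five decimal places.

Geometric (trials to first success), p = 0.21.
P(Y = 4) = (1−p)^3 · p = 0.49304 · 0.21 = 0.1035382

0.10354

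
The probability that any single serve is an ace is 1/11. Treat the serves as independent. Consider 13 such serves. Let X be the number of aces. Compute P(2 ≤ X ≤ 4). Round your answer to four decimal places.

0.3295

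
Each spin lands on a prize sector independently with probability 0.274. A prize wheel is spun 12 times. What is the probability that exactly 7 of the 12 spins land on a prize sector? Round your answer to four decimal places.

0.0185

X ~ Binomial(n=12, p=0.274).
P(X=7) = C(12,7) · p^7 · (1−p)^5
= 792 · 0.00011595 · 0.20169 = 0.018521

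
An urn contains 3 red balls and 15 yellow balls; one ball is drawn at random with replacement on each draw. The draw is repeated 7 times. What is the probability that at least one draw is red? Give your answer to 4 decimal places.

0.7209

P(at least one) = 1 − P(none) = 1 − (1 − 0.166667)^7
= 1 − 0.279082 = 0.720918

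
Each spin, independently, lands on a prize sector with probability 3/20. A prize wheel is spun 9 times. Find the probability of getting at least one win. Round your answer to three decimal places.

0.768

P(at least one) = 1 − P(none) = 1 − (1 − 0.15)^9
= 1 − 0.23162 = 0.76838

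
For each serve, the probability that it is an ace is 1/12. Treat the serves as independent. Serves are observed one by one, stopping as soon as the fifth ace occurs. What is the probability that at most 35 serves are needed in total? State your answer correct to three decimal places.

0.163

Finishing within 35 serves ⇔ at least 5 successes in the first 35. With X ~ Binomial(35, 0.083333), P(Y ≤ 35) = 1 − P(X ≤ 4).
  k=0: C(35,0)·0.083333^0·0.916667^35 = 0.04758
  k=1: C(35,1)·0.083333^1·0.916667^34 = 0.15138
  k=2: C(35,2)·0.083333^2·0.916667^33 = 0.23395
  k=3: C(35,3)·0.083333^3·0.916667^32 = 0.23395
  k=4: C(35,4)·0.083333^4·0.916667^31 = 0.17015
1 − 0.83702 = 0.16298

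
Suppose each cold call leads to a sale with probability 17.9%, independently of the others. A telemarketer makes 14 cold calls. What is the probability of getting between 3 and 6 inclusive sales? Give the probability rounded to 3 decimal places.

0.464

X ~ Binomial(14, 0.179); P(3 ≤ X ≤ 6) = Σ C(14,k) p^k (1−p)^(14−k) over k:
  k=3: C(14,3)·0.179^3·0.821^11 = 0.23847
  k=4: C(14,4)·0.179^4·0.821^10 = 0.14298
  k=5: C(14,5)·0.179^5·0.821^9 = 0.06235
  k=6: C(14,6)·0.179^6·0.821^8 = 0.02039
Total = 0.46419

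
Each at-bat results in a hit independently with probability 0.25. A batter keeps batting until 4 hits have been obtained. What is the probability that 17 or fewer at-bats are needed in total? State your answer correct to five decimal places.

0.64698

Finishing within 17 at-bats ⇔ at least 4 successes in the first 17. With X ~ Binomial(17, 0.25), P(Y ≤ 17) = 1 − P(X ≤ 3).
  k=0: C(17,0)·0.25^0·0.75^17 = 0.0075169
  k=1: C(17,1)·0.25^1·0.75^16 = 0.0425960
  k=2: C(17,2)·0.25^2·0.75^15 = 0.1135894
  k=3: C(17,3)·0.25^3·0.75^14 = 0.1893157
1 − 0.3530181 = 0.6469819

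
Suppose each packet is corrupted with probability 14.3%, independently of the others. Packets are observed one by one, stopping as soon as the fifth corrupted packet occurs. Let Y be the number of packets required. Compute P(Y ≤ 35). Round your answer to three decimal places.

0.574

Finishing within 35 packets ⇔ at least 5 successes in the first 35. With X ~ Binomial(35, 0.143), P(Y ≤ 35) = 1 − P(X ≤ 4).
  k=0: C(35,0)·0.143^0·0.857^35 = 0.00451
  k=1: C(35,1)·0.143^1·0.857^34 = 0.02635
  k=2: C(35,2)·0.143^2·0.857^33 = 0.07474
  k=3: C(35,3)·0.143^3·0.857^32 = 0.13718
  k=4: C(35,4)·0.143^4·0.857^31 = 0.18313
1 − 0.42591 = 0.57409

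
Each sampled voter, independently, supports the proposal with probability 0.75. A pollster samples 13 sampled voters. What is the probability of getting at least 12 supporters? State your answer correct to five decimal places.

X ~ Binomial(13, 0.75); P(X ≥ 12) = Σ C(13,k) p^k (1−p)^(13−k) over k:
  k=12: C(13,12)·0.75^12·0.25^1 = 0.1029481
  k=13: C(13,13)·0.75^13·0.25^0 = 0.0237573
Total = 0.1267054

0.12671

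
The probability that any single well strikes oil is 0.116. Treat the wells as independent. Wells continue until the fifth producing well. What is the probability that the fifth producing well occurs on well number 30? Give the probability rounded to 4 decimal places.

Y = trial on which the fifth success occurs; negative binomial, r=5, p=0.116.
P(Y=30) = C(29,4) · p^5 · (1−p)^25
= 23751 · 2.1003e-05 · 0.045847 = 0.022871

0.0229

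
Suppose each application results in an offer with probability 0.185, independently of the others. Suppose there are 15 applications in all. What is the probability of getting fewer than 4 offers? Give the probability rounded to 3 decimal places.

X ~ Binomial(15, 0.185); P(X ≤ 3) = Σ C(15,k) p^k (1−p)^(15−k) over k:
  k=0: C(15,0)·0.185^0·0.815^15 = 0.04649
  k=1: C(15,1)·0.185^1·0.815^14 = 0.15830
  k=2: C(15,2)·0.185^2·0.815^13 = 0.25153
  k=3: C(15,3)·0.185^3·0.815^12 = 0.24741
Total = 0.70372

0.704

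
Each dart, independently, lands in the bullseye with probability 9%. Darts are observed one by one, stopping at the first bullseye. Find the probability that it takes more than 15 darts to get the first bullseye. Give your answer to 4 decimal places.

0.2430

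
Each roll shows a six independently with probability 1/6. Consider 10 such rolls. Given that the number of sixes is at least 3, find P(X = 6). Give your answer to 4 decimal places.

0.0097

X ~ Binomial(10, 0.166667). Want P(X=6 | X≥3) = P(X=6) / P(X≥3).
P(X=6) = C(10,6)·0.166667^6·0.833333^4 = 0.002171
P(X≥3) = 1 − 0.161506 − 0.323011 − 0.290710 = 0.224773
Ratio = 0.002171 / 0.224773 = 0.009657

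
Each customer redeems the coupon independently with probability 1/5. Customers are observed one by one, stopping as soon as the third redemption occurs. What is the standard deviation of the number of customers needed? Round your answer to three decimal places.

Y = total customers until the third success; negative binomial with r=3, p=0.20.
SD(Y) = √[r(1−p)/p²] = √(60.00000) = 7.74597

7.746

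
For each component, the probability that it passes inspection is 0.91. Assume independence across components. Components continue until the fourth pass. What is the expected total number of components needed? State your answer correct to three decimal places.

4.396

Y = total components until the fourth success; negative binomial with r=4, p=0.91.
E[Y] = r / p = 4 / 0.91 = 4.39560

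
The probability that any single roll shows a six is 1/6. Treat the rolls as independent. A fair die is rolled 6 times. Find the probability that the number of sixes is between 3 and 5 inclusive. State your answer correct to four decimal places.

0.0623

X ~ Binomial(6, 0.166667); P(3 ≤ X ≤ 5) = Σ C(6,k) p^k (1−p)^(6−k) over k:
  k=3: C(6,3)·0.166667^3·0.833333^3 = 0.053584
  k=4: C(6,4)·0.166667^4·0.833333^2 = 0.008038
  k=5: C(6,5)·0.166667^5·0.833333^1 = 0.000643
Total = 0.062264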